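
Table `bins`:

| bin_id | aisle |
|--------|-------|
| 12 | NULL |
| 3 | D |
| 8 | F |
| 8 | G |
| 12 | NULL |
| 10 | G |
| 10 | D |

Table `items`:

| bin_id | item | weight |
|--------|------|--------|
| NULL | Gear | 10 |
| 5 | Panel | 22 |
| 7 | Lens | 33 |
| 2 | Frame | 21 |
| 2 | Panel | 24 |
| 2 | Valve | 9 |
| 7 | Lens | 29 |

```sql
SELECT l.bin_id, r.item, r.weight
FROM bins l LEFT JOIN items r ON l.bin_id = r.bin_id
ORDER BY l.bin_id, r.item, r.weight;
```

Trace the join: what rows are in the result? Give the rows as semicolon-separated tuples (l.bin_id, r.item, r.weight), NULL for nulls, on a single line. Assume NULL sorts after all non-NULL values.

LEFT JOIN keeps every row from `bins`; unmatched rows get NULL for `items`'s columns.
Matching on l.bin_id = r.bin_id. A NULL in a compared column never satisfies the condition.
Matched pairs: 0; unmatched l rows kept: 7.

(3, NULL, NULL); (8, NULL, NULL); (8, NULL, NULL); (10, NULL, NULL); (10, NULL, NULL); (12, NULL, NULL); (12, NULL, NULL)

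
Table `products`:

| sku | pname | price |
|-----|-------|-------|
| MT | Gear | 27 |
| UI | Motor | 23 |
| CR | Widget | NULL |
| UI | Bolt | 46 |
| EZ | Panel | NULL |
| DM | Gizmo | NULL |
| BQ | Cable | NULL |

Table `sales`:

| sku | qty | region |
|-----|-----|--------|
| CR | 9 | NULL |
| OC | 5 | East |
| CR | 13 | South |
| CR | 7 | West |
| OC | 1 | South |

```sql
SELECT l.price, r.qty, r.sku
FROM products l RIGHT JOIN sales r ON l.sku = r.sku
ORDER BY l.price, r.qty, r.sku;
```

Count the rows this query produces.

5

RIGHT JOIN keeps every row from `sales`; unmatched rows get NULL for `products`'s columns.
Matching on l.sku = r.sku.
- sku=MT: no matching r row.
- sku=UI: no matching r row.
- sku=CR: 3 matching r row(s), so 3 row(s) emitted.
- sku=UI: no matching r row.
- sku=EZ: no matching r row.
- sku=DM: no matching r row.
- sku=BQ: no matching r row.
- plus 2 unmatched r row(s), each kept with NULL l columns.
Total: 3 matched + 2 padded = 5 rows.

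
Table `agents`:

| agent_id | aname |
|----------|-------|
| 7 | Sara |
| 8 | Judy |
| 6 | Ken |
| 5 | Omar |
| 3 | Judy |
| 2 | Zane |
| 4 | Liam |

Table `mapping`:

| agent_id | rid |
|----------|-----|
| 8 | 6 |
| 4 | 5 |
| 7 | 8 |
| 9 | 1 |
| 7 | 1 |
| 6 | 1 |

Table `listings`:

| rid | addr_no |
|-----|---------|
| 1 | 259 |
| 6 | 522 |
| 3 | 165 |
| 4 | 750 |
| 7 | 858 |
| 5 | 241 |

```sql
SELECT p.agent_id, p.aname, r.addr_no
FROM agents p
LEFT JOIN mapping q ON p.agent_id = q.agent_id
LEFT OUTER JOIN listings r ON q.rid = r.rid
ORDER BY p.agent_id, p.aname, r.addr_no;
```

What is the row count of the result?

Evaluate left to right. First `agents p LEFT JOIN mapping q` on agent_id: 8 row(s).
Then LEFT JOIN `listings r` on rid: each of those 8 rows is kept; rows whose q.rid has no match in r get NULL for r's columns.
Result: 8 row(s).

8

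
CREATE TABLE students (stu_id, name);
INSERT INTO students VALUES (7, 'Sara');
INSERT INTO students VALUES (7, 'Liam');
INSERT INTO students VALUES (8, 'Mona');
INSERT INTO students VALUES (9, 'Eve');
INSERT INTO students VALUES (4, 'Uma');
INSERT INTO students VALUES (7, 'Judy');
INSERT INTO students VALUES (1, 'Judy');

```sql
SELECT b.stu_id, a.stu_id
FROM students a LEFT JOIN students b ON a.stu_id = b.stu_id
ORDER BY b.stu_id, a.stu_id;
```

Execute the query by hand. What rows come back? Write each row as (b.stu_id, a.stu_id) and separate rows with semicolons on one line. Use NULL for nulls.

LEFT JOIN keeps every row from `students a`; unmatched rows get NULL for `students b`'s columns.
Matching on a.stu_id = b.stu_id.
Matched pairs: 13; unmatched a rows kept: 0.

(1, 1); (4, 4); (7, 7); (7, 7); (7, 7); (7, 7); (7, 7); (7, 7); (7, 7); (7, 7); (7, 7); (8, 8); (9, 9)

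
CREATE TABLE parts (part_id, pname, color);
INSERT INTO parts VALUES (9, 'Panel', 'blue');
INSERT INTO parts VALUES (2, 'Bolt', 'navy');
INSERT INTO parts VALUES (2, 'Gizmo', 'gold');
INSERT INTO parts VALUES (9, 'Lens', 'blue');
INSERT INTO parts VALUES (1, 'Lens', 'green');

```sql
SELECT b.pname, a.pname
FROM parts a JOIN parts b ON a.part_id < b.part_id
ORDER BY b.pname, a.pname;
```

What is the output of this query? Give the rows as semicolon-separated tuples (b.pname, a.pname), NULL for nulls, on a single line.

(Bolt, Lens); (Gizmo, Lens); (Lens, Bolt); (Lens, Gizmo); (Lens, Lens); (Panel, Bolt); (Panel, Gizmo); (Panel, Lens)

INNER JOIN keeps only pairs where the ON condition holds.
Matching on a.part_id < b.part_id.
Matched pairs: 8.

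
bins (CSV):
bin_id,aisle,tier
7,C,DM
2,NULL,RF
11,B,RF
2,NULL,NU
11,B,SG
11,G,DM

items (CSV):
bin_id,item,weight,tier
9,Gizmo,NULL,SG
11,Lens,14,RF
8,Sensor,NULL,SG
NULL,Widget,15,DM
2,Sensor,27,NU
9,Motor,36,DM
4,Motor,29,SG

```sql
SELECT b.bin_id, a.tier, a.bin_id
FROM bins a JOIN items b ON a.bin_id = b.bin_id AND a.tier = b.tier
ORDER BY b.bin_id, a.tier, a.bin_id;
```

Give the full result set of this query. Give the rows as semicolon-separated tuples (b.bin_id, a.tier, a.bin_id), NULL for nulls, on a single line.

INNER JOIN keeps only pairs where the ON condition holds.
Matching on a.bin_id = b.bin_id AND a.tier = b.tier. A NULL in a compared column never satisfies the condition.
Matched pairs: 2.

(2, NU, 2); (11, RF, 11)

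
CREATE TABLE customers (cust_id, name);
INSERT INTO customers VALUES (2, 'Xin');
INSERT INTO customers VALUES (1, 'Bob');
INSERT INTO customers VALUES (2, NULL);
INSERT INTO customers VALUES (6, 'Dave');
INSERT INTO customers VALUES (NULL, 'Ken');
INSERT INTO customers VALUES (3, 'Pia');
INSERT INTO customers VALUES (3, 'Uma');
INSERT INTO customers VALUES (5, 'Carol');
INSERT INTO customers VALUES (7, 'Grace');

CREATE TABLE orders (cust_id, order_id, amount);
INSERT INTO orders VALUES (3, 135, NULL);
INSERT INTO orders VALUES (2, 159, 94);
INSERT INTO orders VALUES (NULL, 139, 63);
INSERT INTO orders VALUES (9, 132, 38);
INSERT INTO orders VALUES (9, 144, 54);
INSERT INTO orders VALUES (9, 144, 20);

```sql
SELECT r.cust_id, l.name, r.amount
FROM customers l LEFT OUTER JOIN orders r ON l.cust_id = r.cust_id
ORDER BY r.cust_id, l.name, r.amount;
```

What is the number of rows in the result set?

LEFT JOIN keeps every row from `customers`; unmatched rows get NULL for `orders`'s columns.
Matching on l.cust_id = r.cust_id. A NULL in a compared column never satisfies the condition.
Matched pairs: 4; unmatched l rows kept: 5.
Total: 4 matched + 5 padded = 9 rows.

9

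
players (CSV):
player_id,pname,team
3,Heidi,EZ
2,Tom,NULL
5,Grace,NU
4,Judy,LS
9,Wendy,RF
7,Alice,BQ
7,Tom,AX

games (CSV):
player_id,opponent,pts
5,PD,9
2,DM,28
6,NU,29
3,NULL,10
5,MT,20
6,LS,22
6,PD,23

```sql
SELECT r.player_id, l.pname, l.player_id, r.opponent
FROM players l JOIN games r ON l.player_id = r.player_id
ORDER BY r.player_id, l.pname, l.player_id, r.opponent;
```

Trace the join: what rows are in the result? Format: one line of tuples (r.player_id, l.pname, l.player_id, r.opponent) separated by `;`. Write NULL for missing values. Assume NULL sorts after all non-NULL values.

INNER JOIN keeps only pairs where the ON condition holds.
Matching on l.player_id = r.player_id.
- l[0] player_id=3 → 1 match(es) in r → 1 row(s).
- l[1] player_id=2 → 1 match(es) in r → 1 row(s).
- l[2] player_id=5 → 2 match(es) in r → 2 row(s).
- l[3] player_id=4 → no match; dropped.
- l[4] player_id=9 → no match; dropped.
- l[5] player_id=7 → no match; dropped.
- l[6] player_id=7 → no match; dropped.
After projecting and ordering:
r.player_id | l.pname | l.player_id | r.opponent
2 | Tom | 2 | DM
3 | Heidi | 3 | NULL
5 | Grace | 5 | MT
5 | Grace | 5 | PD

(2, Tom, 2, DM); (3, Heidi, 3, NULL); (5, Grace, 5, MT); (5, Grace, 5, PD)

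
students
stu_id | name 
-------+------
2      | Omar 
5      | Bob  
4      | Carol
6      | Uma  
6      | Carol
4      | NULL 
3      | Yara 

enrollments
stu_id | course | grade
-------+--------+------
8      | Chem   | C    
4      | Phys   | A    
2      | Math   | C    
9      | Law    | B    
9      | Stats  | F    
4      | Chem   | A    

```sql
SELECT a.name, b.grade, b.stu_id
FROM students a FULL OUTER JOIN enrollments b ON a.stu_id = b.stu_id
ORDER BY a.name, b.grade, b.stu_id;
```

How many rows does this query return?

FULL OUTER JOIN keeps every row from both sides; unmatched rows get NULL for the other side's columns.
Matching on a.stu_id = b.stu_id.
Matched pairs: 5; unmatched a rows kept: 4; unmatched b rows kept: 3.
Total: 5 matched + 7 padded = 12 rows.

12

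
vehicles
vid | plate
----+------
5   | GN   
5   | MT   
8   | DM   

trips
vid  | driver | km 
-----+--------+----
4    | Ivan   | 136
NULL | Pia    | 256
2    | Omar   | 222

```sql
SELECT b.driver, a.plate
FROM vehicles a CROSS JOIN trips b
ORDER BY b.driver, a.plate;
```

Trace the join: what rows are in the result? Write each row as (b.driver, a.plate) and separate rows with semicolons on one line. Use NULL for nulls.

CROSS JOIN pairs every row of `vehicles` with every row of `trips`: 3 × 3 = 9 rows.
After projecting and ordering:
b.driver | a.plate
Ivan | DM
Ivan | GN
Ivan | MT
Omar | DM
Omar | GN
Omar | MT
Pia | DM
Pia | GN
Pia | MT

(Ivan, DM); (Ivan, GN); (Ivan, MT); (Omar, DM); (Omar, GN); (Omar, MT); (Pia, DM); (Pia, GN); (Pia, MT)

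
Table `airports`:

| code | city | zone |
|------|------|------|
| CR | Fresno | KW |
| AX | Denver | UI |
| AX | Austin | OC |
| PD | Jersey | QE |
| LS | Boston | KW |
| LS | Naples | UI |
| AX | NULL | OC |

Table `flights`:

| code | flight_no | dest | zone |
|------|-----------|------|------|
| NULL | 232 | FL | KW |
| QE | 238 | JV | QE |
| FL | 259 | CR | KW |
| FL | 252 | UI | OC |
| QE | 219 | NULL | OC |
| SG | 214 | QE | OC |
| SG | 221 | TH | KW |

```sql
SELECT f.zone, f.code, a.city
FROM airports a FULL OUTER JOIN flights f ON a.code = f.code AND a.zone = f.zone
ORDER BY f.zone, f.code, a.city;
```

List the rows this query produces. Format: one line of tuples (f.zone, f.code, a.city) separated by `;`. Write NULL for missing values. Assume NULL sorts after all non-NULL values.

(KW, FL, NULL); (KW, SG, NULL); (KW, NULL, NULL); (OC, FL, NULL); (OC, QE, NULL); (OC, SG, NULL); (QE, QE, NULL); (NULL, NULL, Austin); (NULL, NULL, Boston); (NULL, NULL, Denver); (NULL, NULL, Fresno); (NULL, NULL, Jersey); (NULL, NULL, Naples); (NULL, NULL, NULL)

FULL OUTER JOIN keeps every row from both sides; unmatched rows get NULL for the other side's columns.
Matching on a.code = f.code AND a.zone = f.zone. A NULL in a compared column never satisfies the condition.
- a[0] code=CR, zone=KW → no match; kept with NULLs on the f side.
- a[1] code=AX, zone=UI → no match; kept with NULLs on the f side.
- a[2] code=AX, zone=OC → no match; kept with NULLs on the f side.
- a[3] code=PD, zone=QE → no match; kept with NULLs on the f side.
- a[4] code=LS, zone=KW → no match; kept with NULLs on the f side.
- a[5] code=LS, zone=UI → no match; kept with NULLs on the f side.
- a[6] code=AX, zone=OC → no match; kept with NULLs on the f side.
- plus 7 unmatched f row(s), each kept with NULL a columns.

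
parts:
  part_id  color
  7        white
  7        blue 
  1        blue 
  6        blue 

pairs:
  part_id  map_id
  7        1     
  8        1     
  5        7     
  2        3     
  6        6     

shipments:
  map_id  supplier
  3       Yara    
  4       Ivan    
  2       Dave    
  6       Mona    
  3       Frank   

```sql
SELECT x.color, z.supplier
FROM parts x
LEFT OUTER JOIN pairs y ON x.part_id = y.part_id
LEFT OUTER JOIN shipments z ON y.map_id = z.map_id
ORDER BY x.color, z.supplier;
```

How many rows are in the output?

Evaluate left to right. First `parts x LEFT JOIN pairs y` on part_id: 4 row(s).
Then LEFT JOIN `shipments z` on map_id: each of those 4 rows is kept; rows whose y.map_id has no match in z get NULL for z's columns.
Result: 4 row(s).

4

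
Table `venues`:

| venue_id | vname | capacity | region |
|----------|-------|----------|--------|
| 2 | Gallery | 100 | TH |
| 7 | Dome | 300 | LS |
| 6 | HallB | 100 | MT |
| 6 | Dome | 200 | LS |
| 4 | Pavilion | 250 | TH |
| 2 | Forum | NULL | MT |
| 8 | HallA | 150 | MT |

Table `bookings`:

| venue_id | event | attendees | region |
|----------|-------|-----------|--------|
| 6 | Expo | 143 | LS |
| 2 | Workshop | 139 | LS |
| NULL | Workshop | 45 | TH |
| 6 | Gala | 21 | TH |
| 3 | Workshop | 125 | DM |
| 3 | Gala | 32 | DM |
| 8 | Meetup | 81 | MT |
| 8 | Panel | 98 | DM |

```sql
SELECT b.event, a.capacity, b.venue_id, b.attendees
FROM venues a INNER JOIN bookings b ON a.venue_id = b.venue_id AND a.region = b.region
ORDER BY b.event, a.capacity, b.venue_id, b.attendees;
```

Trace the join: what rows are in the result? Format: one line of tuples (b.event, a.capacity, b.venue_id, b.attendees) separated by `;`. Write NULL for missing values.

INNER JOIN keeps only pairs where the ON condition holds.
Matching on a.venue_id = b.venue_id AND a.region = b.region. A NULL in a compared column never satisfies the condition.
Matched pairs: 2.

(Expo, 200, 6, 143); (Meetup, 150, 8, 81)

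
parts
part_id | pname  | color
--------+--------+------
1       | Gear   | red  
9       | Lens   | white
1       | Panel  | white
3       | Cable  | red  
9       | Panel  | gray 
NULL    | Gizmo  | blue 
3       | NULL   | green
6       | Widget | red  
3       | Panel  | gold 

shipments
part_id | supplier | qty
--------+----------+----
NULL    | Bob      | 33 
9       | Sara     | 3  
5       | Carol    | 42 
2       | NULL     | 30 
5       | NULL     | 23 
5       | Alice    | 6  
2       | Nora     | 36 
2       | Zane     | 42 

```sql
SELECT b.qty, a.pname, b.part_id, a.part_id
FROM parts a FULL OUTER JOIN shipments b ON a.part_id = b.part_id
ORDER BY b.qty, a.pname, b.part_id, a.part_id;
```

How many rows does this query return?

16

FULL OUTER JOIN keeps every row from both sides; unmatched rows get NULL for the other side's columns.
Matching on a.part_id = b.part_id. A NULL in a compared column never satisfies the condition.
- a[0] part_id=1 → no match; kept with NULLs on the b side.
- a[1] part_id=9 → 1 match(es) in b → 1 row(s).
- a[2] part_id=1 → no match; kept with NULLs on the b side.
- a[3] part_id=3 → no match; kept with NULLs on the b side.
- a[4] part_id=9 → 1 match(es) in b → 1 row(s).
- a[5] part_id=NULL → no match; kept with NULLs on the b side.
- a[6] part_id=3 → no match; kept with NULLs on the b side.
- a[7] part_id=6 → no match; kept with NULLs on the b side.
- a[8] part_id=3 → no match; kept with NULLs on the b side.
- 7 row(s) from b found no a partner → padded with NULL.
Total: 2 matched + 14 padded = 16 rows.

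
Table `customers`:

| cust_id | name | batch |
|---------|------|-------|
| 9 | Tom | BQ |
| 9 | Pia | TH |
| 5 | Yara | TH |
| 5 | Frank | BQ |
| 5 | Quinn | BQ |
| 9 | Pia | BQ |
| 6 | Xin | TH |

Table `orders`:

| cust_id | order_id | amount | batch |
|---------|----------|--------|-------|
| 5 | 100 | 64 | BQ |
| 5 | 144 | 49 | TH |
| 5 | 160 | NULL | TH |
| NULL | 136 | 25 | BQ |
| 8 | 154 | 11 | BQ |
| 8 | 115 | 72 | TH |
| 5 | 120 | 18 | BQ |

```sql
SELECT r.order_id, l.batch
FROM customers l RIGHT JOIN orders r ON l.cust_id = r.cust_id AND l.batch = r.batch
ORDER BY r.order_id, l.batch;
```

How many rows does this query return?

9

RIGHT JOIN keeps every row from `orders`; unmatched rows get NULL for `customers`'s columns.
Matching on l.cust_id = r.cust_id AND l.batch = r.batch. A NULL in a compared column never satisfies the condition.
- cust_id=9, batch=BQ: no matching r row.
- cust_id=9, batch=TH: no matching r row.
- cust_id=5, batch=TH: 2 matching r row(s), so 2 row(s) emitted.
- cust_id=5, batch=BQ: 2 matching r row(s), so 2 row(s) emitted.
- cust_id=5, batch=BQ: 2 matching r row(s), so 2 row(s) emitted.
- cust_id=9, batch=BQ: no matching r row.
- cust_id=6, batch=TH: no matching r row.
- plus 3 unmatched r row(s), each kept with NULL l columns.
Total: 6 matched + 3 padded = 9 rows.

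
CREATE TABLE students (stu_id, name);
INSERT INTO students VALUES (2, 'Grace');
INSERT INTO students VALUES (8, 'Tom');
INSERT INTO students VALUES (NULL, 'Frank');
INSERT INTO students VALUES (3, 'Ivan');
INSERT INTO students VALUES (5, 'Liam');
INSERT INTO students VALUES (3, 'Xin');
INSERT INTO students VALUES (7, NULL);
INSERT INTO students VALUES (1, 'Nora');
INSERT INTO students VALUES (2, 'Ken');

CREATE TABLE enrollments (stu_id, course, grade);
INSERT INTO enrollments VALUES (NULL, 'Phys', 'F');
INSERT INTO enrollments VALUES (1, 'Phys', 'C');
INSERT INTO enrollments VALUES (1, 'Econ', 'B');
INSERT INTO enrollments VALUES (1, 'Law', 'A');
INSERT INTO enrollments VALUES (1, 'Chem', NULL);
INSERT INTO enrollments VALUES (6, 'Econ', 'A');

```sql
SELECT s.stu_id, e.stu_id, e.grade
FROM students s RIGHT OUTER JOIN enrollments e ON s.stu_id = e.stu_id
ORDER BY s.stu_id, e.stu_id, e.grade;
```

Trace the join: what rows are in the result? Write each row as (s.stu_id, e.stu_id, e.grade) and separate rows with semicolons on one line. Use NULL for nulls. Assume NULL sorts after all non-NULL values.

(1, 1, A); (1, 1, B); (1, 1, C); (1, 1, NULL); (NULL, 6, A); (NULL, NULL, F)

RIGHT JOIN keeps every row from `enrollments`; unmatched rows get NULL for `students`'s columns.
Matching on s.stu_id = e.stu_id. A NULL in a compared column never satisfies the condition.
- stu_id=2: no matching e row.
- stu_id=8: no matching e row.
- stu_id=NULL: no matching e row.
- stu_id=3: no matching e row.
- stu_id=5: no matching e row.
- stu_id=3: no matching e row.
- stu_id=7: no matching e row.
- stu_id=1: 4 matching e row(s), so 4 row(s) emitted.
- stu_id=2: no matching e row.
- plus 2 unmatched e row(s), each kept with NULL s columns.
After projecting and ordering:
s.stu_id | e.stu_id | e.grade
1 | 1 | A
1 | 1 | B
1 | 1 | C
1 | 1 | NULL
NULL | 6 | A
NULL | NULL | F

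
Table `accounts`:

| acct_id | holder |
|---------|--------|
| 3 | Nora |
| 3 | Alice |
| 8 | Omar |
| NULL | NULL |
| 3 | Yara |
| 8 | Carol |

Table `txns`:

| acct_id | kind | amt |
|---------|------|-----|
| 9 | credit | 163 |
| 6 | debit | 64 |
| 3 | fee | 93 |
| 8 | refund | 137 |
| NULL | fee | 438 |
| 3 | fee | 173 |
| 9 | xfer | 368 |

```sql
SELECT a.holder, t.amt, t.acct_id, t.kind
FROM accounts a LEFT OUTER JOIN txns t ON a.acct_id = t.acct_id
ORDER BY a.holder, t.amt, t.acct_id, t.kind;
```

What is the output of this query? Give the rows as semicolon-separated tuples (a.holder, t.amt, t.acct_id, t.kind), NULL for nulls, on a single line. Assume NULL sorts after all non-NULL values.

(Alice, 93, 3, fee); (Alice, 173, 3, fee); (Carol, 137, 8, refund); (Nora, 93, 3, fee); (Nora, 173, 3, fee); (Omar, 137, 8, refund); (Yara, 93, 3, fee); (Yara, 173, 3, fee); (NULL, NULL, NULL, NULL)

LEFT JOIN keeps every row from `accounts`; unmatched rows get NULL for `txns`'s columns.
Matching on a.acct_id = t.acct_id. A NULL in a compared column never satisfies the condition.
- a[0] acct_id=3 → 2 match(es) in t → 2 row(s).
- a[1] acct_id=3 → 2 match(es) in t → 2 row(s).
- a[2] acct_id=8 → 1 match(es) in t → 1 row(s).
- a[3] acct_id=NULL → no match; kept with NULLs on the t side.
- a[4] acct_id=3 → 2 match(es) in t → 2 row(s).
- a[5] acct_id=8 → 1 match(es) in t → 1 row(s).
After projecting and ordering:
a.holder | t.amt | t.acct_id | t.kind
Alice | 93 | 3 | fee
Alice | 173 | 3 | fee
Carol | 137 | 8 | refund
Nora | 93 | 3 | fee
Nora | 173 | 3 | fee
Omar | 137 | 8 | refund
Yara | 93 | 3 | fee
Yara | 173 | 3 | fee
NULL | NULL | NULL | NULL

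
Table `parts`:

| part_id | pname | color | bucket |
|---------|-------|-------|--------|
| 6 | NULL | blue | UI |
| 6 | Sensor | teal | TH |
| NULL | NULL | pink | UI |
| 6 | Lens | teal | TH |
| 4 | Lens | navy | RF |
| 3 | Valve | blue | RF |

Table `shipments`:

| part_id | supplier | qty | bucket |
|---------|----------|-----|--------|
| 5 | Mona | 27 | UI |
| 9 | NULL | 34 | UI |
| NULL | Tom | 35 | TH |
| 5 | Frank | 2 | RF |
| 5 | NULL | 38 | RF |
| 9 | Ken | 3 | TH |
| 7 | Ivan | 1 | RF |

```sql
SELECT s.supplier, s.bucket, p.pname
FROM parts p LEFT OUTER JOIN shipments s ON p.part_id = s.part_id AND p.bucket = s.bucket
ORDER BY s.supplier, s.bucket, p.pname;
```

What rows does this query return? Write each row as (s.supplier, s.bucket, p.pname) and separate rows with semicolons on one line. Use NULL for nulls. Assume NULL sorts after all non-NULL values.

LEFT JOIN keeps every row from `parts`; unmatched rows get NULL for `shipments`'s columns.
Matching on p.part_id = s.part_id AND p.bucket = s.bucket. A NULL in a compared column never satisfies the condition.
Matched pairs: 0; unmatched p rows kept: 6.

(NULL, NULL, Lens); (NULL, NULL, Lens); (NULL, NULL, Sensor); (NULL, NULL, Valve); (NULL, NULL, NULL); (NULL, NULL, NULL)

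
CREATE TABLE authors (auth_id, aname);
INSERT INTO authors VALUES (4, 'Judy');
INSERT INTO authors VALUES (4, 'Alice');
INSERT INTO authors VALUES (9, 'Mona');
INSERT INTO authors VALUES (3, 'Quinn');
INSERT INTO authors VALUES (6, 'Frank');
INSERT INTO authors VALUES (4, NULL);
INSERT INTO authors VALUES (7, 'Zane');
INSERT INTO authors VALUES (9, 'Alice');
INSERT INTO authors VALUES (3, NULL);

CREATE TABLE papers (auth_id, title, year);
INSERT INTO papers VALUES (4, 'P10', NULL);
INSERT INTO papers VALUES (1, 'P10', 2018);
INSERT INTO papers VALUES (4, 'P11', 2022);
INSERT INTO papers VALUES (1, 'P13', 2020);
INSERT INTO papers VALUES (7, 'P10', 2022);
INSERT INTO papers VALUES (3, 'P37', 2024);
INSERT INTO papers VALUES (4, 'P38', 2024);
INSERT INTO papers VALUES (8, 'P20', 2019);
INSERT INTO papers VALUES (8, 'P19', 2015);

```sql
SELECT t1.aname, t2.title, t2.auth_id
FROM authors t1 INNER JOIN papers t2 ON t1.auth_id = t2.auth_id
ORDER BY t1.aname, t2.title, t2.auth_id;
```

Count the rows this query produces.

12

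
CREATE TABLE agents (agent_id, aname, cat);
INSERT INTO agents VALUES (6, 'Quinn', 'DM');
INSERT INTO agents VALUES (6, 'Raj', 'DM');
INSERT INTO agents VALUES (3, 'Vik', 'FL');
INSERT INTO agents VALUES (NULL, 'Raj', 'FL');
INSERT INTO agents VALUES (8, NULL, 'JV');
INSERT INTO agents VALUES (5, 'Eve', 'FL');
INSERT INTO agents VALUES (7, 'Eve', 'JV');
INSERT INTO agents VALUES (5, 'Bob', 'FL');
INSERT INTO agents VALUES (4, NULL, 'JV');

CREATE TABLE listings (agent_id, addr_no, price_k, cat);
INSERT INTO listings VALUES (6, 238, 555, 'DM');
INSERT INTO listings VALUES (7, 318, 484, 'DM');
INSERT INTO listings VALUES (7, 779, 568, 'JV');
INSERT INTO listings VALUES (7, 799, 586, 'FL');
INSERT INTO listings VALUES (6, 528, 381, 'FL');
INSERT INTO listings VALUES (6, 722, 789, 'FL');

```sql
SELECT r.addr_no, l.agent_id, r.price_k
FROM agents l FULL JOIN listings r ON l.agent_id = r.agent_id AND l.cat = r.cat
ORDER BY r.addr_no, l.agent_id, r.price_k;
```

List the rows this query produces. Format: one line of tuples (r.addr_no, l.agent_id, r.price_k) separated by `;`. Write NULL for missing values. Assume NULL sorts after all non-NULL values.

(238, 6, 555); (238, 6, 555); (318, NULL, 484); (528, NULL, 381); (722, NULL, 789); (779, 7, 568); (799, NULL, 586); (NULL, 3, NULL); (NULL, 4, NULL); (NULL, 5, NULL); (NULL, 5, NULL); (NULL, 8, NULL); (NULL, NULL, NULL)

FULL OUTER JOIN keeps every row from both sides; unmatched rows get NULL for the other side's columns.
Matching on l.agent_id = r.agent_id AND l.cat = r.cat. A NULL in a compared column never satisfies the condition.
- agent_id=6, cat=DM: 1 matching r row(s), so 1 row(s) emitted.
- agent_id=6, cat=DM: 1 matching r row(s), so 1 row(s) emitted.
- agent_id=3, cat=FL: no r row matches, row kept with r columns NULL.
- agent_id=NULL, cat=FL: no r row matches, row kept with r columns NULL.
- agent_id=8, cat=JV: no r row matches, row kept with r columns NULL.
- agent_id=5, cat=FL: no r row matches, row kept with r columns NULL.
- agent_id=7, cat=JV: 1 matching r row(s), so 1 row(s) emitted.
- agent_id=5, cat=FL: no r row matches, row kept with r columns NULL.
- agent_id=4, cat=JV: no r row matches, row kept with r columns NULL.
- plus 4 unmatched r row(s), each kept with NULL l columns.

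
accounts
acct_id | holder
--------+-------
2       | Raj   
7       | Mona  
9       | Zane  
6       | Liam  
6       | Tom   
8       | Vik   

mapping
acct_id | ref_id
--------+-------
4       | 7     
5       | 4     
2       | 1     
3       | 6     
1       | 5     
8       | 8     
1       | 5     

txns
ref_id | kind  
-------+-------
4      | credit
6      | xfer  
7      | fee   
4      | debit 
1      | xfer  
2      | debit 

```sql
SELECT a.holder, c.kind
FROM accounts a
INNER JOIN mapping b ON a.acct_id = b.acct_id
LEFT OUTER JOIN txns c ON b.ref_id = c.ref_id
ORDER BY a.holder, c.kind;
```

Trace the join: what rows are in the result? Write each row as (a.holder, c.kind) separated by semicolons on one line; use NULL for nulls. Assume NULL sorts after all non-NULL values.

(Raj, xfer); (Vik, NULL)

Joins associate left-to-right: accounts INNER JOIN mapping on acct_id gives 2 intermediate row(s).
Then LEFT JOIN `txns c` on ref_id: each of those 2 rows is kept; rows whose b.ref_id has no match in c get NULL for c's columns.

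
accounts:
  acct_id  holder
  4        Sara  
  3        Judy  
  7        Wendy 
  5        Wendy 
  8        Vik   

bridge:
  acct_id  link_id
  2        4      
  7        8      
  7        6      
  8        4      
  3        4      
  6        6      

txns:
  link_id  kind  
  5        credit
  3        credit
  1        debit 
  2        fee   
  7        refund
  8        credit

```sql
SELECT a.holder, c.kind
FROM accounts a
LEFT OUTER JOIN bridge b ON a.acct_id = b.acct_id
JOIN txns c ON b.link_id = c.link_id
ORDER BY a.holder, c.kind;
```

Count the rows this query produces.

1

Step 1 — a LEFT JOIN b on acct_id → 6 row(s).
Then INNER JOIN `txns c` on link_id: keep only rows whose b.link_id appears in c.
Result: 1 row(s).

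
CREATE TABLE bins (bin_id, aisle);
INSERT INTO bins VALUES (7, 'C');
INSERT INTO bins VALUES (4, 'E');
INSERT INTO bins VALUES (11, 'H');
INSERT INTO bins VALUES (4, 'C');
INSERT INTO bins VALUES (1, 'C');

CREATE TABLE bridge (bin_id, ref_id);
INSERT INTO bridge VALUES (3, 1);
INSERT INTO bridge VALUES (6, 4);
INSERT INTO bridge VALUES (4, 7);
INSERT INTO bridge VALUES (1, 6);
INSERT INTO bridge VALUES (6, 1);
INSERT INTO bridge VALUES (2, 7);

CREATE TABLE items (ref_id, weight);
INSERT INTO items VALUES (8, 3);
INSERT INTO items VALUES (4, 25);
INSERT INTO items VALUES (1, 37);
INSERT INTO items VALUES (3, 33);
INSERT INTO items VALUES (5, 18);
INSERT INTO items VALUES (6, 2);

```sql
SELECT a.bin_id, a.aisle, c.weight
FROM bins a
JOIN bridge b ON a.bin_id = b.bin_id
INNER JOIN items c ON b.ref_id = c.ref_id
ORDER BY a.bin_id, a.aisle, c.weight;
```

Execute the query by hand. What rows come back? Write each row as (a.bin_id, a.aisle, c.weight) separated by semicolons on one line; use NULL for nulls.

(1, C, 2)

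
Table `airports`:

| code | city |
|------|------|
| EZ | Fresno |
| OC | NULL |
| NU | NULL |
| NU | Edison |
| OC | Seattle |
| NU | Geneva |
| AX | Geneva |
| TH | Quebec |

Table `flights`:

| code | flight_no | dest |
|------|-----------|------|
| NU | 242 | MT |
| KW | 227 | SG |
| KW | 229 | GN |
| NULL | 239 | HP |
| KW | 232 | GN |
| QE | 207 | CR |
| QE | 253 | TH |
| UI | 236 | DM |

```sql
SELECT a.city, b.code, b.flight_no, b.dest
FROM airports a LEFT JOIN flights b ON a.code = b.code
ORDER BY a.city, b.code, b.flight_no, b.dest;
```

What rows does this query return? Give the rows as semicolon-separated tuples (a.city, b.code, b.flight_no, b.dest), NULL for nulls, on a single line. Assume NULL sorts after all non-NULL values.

(Edison, NU, 242, MT); (Fresno, NULL, NULL, NULL); (Geneva, NU, 242, MT); (Geneva, NULL, NULL, NULL); (Quebec, NULL, NULL, NULL); (Seattle, NULL, NULL, NULL); (NULL, NU, 242, MT); (NULL, NULL, NULL, NULL)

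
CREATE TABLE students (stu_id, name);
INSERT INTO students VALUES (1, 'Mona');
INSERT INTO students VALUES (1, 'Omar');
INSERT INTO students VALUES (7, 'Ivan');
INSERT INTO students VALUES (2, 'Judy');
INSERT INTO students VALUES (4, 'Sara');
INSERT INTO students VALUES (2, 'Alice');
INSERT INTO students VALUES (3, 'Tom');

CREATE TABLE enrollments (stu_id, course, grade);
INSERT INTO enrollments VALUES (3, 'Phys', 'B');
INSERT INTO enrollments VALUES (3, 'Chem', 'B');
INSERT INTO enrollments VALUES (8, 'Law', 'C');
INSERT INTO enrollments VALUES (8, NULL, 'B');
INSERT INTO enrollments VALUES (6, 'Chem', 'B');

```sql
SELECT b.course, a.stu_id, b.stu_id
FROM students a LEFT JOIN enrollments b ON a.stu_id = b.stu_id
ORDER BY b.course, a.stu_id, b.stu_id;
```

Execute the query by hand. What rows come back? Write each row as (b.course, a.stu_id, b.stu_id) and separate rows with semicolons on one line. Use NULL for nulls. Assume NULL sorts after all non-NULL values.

LEFT JOIN keeps every row from `students`; unmatched rows get NULL for `enrollments`'s columns.
Matching on a.stu_id = b.stu_id.
- stu_id=1: no b row matches, row kept with b columns NULL.
- stu_id=1: no b row matches, row kept with b columns NULL.
- stu_id=7: no b row matches, row kept with b columns NULL.
- stu_id=2: no b row matches, row kept with b columns NULL.
- stu_id=4: no b row matches, row kept with b columns NULL.
- stu_id=2: no b row matches, row kept with b columns NULL.
- stu_id=3: 2 matching b row(s), so 2 row(s) emitted.
After projecting and ordering:
b.course | a.stu_id | b.stu_id
Chem | 3 | 3
Phys | 3 | 3
NULL | 1 | NULL
NULL | 1 | NULL
NULL | 2 | NULL
NULL | 2 | NULL
NULL | 4 | NULL
NULL | 7 | NULL

(Chem, 3, 3); (Phys, 3, 3); (NULL, 1, NULL); (NULL, 1, NULL); (NULL, 2, NULL); (NULL, 2, NULL); (NULL, 4, NULL); (NULL, 7, NULL)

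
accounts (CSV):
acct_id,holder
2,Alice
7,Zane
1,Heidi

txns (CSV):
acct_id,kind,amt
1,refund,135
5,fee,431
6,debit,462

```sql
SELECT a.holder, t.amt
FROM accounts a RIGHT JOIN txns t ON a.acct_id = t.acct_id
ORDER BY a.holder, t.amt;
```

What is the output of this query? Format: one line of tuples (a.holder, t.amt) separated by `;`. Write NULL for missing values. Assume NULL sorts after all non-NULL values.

(Heidi, 135); (NULL, 431); (NULL, 462)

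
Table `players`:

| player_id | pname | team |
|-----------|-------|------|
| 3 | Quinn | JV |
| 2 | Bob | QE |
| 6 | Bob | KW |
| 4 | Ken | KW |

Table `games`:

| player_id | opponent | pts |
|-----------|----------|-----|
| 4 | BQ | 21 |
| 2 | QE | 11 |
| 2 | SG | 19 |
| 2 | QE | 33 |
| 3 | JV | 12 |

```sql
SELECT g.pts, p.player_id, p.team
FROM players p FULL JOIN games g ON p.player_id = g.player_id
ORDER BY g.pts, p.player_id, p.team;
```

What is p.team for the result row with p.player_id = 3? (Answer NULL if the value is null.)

FULL OUTER JOIN keeps every row from both sides; unmatched rows get NULL for the other side's columns.
Matching on p.player_id = g.player_id.
- player_id=3: 1 matching g row(s), so 1 row(s) emitted.
- player_id=2: 3 matching g row(s), so 3 row(s) emitted.
- player_id=6: no g row matches, row kept with g columns NULL.
- player_id=4: 1 matching g row(s), so 1 row(s) emitted.

JV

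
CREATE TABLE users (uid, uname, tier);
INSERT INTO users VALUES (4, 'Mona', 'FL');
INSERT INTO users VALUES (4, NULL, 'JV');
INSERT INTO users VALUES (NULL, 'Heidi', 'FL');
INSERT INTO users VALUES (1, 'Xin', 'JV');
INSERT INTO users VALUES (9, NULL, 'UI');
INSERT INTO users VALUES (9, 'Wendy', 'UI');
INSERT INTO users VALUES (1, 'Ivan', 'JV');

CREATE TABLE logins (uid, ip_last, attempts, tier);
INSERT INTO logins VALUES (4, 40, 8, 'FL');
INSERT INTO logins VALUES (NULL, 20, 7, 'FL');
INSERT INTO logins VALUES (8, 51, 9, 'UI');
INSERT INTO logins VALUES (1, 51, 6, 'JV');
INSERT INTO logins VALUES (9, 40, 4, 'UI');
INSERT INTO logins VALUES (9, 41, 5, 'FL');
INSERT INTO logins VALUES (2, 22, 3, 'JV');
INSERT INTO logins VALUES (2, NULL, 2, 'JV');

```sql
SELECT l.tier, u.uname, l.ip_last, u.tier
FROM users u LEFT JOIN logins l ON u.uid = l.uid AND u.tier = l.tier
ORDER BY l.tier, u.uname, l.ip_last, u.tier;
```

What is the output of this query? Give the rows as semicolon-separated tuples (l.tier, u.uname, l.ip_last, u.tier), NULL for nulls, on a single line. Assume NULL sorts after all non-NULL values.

(FL, Mona, 40, FL); (JV, Ivan, 51, JV); (JV, Xin, 51, JV); (UI, Wendy, 40, UI); (UI, NULL, 40, UI); (NULL, Heidi, NULL, FL); (NULL, NULL, NULL, JV)

LEFT JOIN keeps every row from `users`; unmatched rows get NULL for `logins`'s columns.
Matching on u.uid = l.uid AND u.tier = l.tier. A NULL in a compared column never satisfies the condition.
- uid=4, tier=FL: 1 matching l row(s), so 1 row(s) emitted.
- uid=4, tier=JV: no l row matches, row kept with l columns NULL.
- uid=NULL, tier=FL: no l row matches, row kept with l columns NULL.
- uid=1, tier=JV: 1 matching l row(s), so 1 row(s) emitted.
- uid=9, tier=UI: 1 matching l row(s), so 1 row(s) emitted.
- uid=9, tier=UI: 1 matching l row(s), so 1 row(s) emitted.
- uid=1, tier=JV: 1 matching l row(s), so 1 row(s) emitted.
After projecting and ordering:
l.tier | u.uname | l.ip_last | u.tier
FL | Mona | 40 | FL
JV | Ivan | 51 | JV
JV | Xin | 51 | JV
UI | Wendy | 40 | UI
UI | NULL | 40 | UI
NULL | Heidi | NULL | FL
NULL | NULL | NULL | JV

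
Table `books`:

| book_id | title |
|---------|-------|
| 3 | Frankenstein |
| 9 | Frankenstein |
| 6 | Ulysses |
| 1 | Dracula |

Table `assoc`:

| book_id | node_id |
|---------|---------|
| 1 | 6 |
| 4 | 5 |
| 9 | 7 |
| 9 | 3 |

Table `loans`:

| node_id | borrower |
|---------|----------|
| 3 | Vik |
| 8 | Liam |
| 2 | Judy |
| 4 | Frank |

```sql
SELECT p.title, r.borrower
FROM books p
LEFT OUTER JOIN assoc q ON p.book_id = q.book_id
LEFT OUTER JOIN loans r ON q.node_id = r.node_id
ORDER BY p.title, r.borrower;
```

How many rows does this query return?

5

Joins associate left-to-right: books LEFT JOIN assoc on book_id gives 5 intermediate row(s).
Then LEFT JOIN `loans r` on node_id: each of those 5 rows is kept; rows whose q.node_id has no match in r get NULL for r's columns.
Result: 5 row(s).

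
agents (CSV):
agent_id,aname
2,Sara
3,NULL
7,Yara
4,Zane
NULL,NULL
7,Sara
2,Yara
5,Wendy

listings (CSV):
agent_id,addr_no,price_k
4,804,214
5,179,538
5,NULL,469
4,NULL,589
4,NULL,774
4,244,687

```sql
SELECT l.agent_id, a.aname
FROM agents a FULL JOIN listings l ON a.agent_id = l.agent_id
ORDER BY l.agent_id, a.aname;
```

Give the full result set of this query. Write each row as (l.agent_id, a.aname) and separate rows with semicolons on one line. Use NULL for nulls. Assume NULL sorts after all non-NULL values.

(4, Zane); (4, Zane); (4, Zane); (4, Zane); (5, Wendy); (5, Wendy); (NULL, Sara); (NULL, Sara); (NULL, Yara); (NULL, Yara); (NULL, NULL); (NULL, NULL)

FULL OUTER JOIN keeps every row from both sides; unmatched rows get NULL for the other side's columns.
Matching on a.agent_id = l.agent_id. A NULL in a compared column never satisfies the condition.
Matched pairs: 6; unmatched a rows kept: 6; unmatched l rows kept: 0.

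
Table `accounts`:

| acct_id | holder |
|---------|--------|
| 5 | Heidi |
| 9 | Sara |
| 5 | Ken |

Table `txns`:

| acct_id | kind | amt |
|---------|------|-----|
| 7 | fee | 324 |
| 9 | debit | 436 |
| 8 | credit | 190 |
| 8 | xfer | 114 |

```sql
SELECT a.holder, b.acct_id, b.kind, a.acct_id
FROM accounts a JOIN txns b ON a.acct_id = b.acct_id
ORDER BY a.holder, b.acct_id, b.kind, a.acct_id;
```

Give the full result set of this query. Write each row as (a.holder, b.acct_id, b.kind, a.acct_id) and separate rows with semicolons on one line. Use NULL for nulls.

INNER JOIN keeps only pairs where the ON condition holds.
Matching on a.acct_id = b.acct_id.
- a[0] acct_id=5 → no match; dropped.
- a[1] acct_id=9 → 1 match(es) in b → 1 row(s).
- a[2] acct_id=5 → no match; dropped.
After projecting and ordering:
a.holder | b.acct_id | b.kind | a.acct_id
Sara | 9 | debit | 9

(Sara, 9, debit, 9)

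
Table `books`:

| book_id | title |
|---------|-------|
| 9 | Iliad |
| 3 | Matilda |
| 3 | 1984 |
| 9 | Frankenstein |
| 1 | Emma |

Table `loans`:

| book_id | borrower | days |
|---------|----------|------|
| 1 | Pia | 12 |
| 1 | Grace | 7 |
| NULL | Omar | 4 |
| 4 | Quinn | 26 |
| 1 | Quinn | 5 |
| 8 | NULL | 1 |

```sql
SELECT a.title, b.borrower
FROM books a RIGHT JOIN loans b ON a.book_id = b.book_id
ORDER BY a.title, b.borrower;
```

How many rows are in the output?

RIGHT JOIN keeps every row from `loans`; unmatched rows get NULL for `books`'s columns.
Matching on a.book_id = b.book_id. A NULL in a compared column never satisfies the condition.
- book_id=9: no matching b row.
- book_id=3: no matching b row.
- book_id=3: no matching b row.
- book_id=9: no matching b row.
- book_id=1: 3 matching b row(s), so 3 row(s) emitted.
- plus 3 unmatched b row(s), each kept with NULL a columns.
Total: 3 matched + 3 padded = 6 rows.

6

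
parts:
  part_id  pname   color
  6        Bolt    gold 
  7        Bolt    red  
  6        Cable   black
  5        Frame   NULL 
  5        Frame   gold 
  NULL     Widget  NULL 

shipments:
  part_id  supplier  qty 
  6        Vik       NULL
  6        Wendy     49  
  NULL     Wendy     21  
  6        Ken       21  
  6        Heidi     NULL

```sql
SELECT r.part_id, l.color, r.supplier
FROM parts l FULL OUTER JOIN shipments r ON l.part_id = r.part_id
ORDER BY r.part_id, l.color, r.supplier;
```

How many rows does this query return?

13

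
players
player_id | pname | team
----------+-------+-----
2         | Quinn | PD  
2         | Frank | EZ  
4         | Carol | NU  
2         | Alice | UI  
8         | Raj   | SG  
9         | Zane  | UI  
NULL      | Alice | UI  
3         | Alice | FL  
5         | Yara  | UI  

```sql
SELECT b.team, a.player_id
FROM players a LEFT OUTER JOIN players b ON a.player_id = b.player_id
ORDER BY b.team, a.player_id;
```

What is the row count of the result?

15

LEFT JOIN keeps every row from `players a`; unmatched rows get NULL for `players b`'s columns.
Matching on a.player_id = b.player_id. A NULL in a compared column never satisfies the condition.
Matched pairs: 14; unmatched a rows kept: 1.
Total: 14 matched + 1 padded = 15 rows.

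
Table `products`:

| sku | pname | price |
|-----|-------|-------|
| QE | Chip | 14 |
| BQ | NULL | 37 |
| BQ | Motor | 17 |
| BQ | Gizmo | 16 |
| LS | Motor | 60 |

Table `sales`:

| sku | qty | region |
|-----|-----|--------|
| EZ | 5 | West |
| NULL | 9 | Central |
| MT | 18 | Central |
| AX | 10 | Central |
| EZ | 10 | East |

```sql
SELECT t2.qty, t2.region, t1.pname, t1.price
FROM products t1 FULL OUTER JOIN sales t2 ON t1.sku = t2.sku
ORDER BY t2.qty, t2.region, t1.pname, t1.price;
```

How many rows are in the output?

FULL OUTER JOIN keeps every row from both sides; unmatched rows get NULL for the other side's columns.
Matching on t1.sku = t2.sku. A NULL in a compared column never satisfies the condition.
- t1[0] sku=QE → no match; kept with NULLs on the t2 side.
- t1[1] sku=BQ → no match; kept with NULLs on the t2 side.
- t1[2] sku=BQ → no match; kept with NULLs on the t2 side.
- t1[3] sku=BQ → no match; kept with NULLs on the t2 side.
- t1[4] sku=LS → no match; kept with NULLs on the t2 side.
- 5 row(s) from t2 found no t1 partner → padded with NULL.
Total: 0 matched + 10 padded = 10 rows.

10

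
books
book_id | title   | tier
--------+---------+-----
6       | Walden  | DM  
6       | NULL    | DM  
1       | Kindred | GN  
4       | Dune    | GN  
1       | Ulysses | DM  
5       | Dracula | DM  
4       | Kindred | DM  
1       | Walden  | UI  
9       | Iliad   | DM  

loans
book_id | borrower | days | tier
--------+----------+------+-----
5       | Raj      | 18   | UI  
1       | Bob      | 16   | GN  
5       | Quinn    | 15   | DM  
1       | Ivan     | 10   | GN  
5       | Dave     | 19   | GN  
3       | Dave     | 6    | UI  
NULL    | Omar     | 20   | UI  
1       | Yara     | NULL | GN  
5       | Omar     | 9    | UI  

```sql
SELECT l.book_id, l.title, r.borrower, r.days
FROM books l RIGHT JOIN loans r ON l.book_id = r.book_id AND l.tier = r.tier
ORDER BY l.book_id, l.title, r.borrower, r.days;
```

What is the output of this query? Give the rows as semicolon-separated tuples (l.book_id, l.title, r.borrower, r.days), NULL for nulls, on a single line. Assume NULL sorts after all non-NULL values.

RIGHT JOIN keeps every row from `loans`; unmatched rows get NULL for `books`'s columns.
Matching on l.book_id = r.book_id AND l.tier = r.tier. A NULL in a compared column never satisfies the condition.
Matched pairs: 4; unmatched r rows kept: 5.

(1, Kindred, Bob, 16); (1, Kindred, Ivan, 10); (1, Kindred, Yara, NULL); (5, Dracula, Quinn, 15); (NULL, NULL, Dave, 6); (NULL, NULL, Dave, 19); (NULL, NULL, Omar, 9); (NULL, NULL, Omar, 20); (NULL, NULL, Raj, 18)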